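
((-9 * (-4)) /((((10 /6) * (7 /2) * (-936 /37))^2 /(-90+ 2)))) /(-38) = 15059 /3933475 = 0.00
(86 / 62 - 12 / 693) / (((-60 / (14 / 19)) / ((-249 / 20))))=814147 / 3887400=0.21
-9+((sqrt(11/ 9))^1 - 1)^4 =67/ 81 - 80 * sqrt(11)/ 27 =-9.00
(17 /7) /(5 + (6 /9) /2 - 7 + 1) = -51 /14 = -3.64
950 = 950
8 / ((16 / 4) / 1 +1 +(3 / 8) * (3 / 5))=320 / 209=1.53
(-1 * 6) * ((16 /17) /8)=-12 /17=-0.71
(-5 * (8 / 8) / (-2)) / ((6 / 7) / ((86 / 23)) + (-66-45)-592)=-1505 / 423068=-0.00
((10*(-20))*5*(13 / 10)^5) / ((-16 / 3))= 1113879 / 1600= 696.17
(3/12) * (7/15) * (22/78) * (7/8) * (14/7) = 539/9360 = 0.06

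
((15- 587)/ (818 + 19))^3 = -187149248/ 586376253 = -0.32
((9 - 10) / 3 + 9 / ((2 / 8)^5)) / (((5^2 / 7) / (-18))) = -1161174 / 25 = -46446.96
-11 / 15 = -0.73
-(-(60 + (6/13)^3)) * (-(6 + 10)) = -2112576/2197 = -961.57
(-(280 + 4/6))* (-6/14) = 842/7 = 120.29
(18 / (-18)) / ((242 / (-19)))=19 / 242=0.08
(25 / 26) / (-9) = -25 / 234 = -0.11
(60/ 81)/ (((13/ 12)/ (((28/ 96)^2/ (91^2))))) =5/ 711828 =0.00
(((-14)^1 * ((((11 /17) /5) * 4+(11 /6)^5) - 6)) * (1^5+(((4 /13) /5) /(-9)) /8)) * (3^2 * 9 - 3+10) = -18746.02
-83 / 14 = -5.93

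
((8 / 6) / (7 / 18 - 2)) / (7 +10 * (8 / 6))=-72 / 1769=-0.04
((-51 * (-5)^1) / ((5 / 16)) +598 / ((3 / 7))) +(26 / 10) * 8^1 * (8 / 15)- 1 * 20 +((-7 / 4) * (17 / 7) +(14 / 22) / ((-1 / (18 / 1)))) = 2186.72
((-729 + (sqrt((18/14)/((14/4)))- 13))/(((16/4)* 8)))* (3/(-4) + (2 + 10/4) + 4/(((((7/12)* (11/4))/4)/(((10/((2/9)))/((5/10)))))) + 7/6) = -44201099/2112 + 833983* sqrt(2)/68992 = -20911.46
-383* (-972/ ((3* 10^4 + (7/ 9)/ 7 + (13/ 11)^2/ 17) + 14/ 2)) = 6891945588/ 555523169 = 12.41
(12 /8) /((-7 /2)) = -3 /7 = -0.43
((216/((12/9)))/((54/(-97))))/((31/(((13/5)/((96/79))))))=-99619/4960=-20.08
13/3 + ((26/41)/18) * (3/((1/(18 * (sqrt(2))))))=78 * sqrt(2)/41 + 13/3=7.02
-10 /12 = -5 /6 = -0.83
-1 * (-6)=6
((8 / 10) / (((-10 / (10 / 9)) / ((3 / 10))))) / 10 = -1 / 375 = -0.00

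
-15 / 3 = -5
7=7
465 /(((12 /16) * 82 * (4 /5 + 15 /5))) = 1550 /779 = 1.99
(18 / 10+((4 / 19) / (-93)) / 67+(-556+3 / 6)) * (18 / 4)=-1966559799 / 789260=-2491.65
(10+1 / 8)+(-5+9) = 113 / 8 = 14.12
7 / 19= 0.37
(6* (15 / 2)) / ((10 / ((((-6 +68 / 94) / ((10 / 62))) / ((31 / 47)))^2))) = 276768 / 25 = 11070.72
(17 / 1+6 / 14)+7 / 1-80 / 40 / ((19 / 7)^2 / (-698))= 540559 / 2527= 213.91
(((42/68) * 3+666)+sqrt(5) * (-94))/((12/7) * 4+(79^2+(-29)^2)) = 0.06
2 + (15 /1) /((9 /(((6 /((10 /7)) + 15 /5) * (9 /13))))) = 134 /13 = 10.31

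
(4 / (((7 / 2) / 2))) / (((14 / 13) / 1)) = 104 / 49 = 2.12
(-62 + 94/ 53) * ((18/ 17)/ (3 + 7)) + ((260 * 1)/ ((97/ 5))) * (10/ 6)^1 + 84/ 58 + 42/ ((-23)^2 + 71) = 17.48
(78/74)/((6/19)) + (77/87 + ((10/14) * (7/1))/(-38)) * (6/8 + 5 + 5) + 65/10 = 8776717/489288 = 17.94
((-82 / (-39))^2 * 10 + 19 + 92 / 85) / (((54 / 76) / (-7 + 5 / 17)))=-12002162668 / 19780605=-606.76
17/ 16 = 1.06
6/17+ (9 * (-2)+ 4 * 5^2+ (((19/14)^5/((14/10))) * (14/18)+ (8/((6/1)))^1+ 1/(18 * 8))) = 7097338349/82287072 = 86.25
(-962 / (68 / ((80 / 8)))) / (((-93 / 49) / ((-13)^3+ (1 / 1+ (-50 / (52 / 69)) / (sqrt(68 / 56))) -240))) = -95690140 / 527 -5212375 * sqrt(238) / 17918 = -186063.03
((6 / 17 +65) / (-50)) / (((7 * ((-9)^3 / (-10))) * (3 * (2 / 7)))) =-1111 / 371790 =-0.00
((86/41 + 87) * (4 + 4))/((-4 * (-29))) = 7306/1189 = 6.14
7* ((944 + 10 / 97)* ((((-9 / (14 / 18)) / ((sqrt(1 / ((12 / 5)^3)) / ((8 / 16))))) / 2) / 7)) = -44506908* sqrt(15) / 16975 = -10154.61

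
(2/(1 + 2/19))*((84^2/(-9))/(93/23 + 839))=-6992/4155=-1.68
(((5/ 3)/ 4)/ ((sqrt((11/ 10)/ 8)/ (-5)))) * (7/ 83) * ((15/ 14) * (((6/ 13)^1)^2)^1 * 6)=-13500 * sqrt(55)/ 154297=-0.65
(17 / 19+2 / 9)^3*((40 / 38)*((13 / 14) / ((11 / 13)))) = 11775701990 / 7315308693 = 1.61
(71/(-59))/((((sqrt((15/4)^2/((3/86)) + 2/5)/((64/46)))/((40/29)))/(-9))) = 1635840* sqrt(161410)/635196773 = 1.03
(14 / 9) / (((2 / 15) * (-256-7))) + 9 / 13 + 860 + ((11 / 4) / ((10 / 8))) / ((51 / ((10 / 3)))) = 450286184 / 523107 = 860.79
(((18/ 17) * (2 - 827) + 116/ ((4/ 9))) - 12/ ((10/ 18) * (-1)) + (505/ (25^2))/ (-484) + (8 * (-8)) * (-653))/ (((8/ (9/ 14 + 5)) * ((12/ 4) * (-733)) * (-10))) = 3347648651257/ 2533072080000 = 1.32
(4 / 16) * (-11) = -2.75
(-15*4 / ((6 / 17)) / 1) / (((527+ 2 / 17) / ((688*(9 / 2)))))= -2982480 / 2987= -998.49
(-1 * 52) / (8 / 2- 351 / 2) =104 / 343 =0.30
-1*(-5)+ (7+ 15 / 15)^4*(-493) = -2019323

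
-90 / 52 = -45 / 26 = -1.73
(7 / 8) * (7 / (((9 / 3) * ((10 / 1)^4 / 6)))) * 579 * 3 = 85113 / 40000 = 2.13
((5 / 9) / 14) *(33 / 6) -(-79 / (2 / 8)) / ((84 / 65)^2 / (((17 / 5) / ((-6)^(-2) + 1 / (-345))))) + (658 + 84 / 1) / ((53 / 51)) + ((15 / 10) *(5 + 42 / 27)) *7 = 4840491109 / 181692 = 26641.19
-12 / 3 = -4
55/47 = 1.17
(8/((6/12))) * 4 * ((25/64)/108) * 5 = 125/108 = 1.16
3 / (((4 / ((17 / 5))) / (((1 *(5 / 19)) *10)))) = 6.71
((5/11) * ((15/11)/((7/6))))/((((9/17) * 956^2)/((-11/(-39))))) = 425/1372274904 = 0.00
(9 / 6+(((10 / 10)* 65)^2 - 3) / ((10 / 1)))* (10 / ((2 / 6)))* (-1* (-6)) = 76266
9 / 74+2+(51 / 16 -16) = -6329 / 592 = -10.69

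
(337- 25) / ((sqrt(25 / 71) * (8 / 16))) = 1051.58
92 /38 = 46 /19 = 2.42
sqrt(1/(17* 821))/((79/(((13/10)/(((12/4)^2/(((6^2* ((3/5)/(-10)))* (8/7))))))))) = -312* sqrt(13957)/964777625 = -0.00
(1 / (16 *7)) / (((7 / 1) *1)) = 1 / 784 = 0.00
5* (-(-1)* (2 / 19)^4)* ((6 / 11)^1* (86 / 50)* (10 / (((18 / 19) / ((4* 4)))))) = 22016 / 226347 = 0.10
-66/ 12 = -11/ 2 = -5.50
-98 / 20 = -49 / 10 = -4.90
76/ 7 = 10.86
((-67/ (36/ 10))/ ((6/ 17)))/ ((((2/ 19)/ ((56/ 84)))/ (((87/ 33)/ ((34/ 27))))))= -184585/ 264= -699.19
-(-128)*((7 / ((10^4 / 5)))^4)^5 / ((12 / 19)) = 1516053059654628019 / 98304000000000000000000000000000000000000000000000000000000000000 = 0.00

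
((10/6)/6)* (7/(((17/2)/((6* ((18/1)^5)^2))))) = 83310901954560/17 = 4900641291444.71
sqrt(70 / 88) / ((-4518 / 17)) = -17* sqrt(385) / 99396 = -0.00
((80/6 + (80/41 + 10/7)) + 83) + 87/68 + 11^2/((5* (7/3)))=4657241/41820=111.36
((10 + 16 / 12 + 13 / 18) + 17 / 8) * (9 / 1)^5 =6698781 / 8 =837347.62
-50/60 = -5/6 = -0.83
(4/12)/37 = 1/111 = 0.01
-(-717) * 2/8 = 179.25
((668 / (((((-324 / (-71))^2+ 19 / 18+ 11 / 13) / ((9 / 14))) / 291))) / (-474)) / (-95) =171974188854 / 1408338789515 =0.12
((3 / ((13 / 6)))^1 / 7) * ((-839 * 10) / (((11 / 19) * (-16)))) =717345 / 4004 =179.16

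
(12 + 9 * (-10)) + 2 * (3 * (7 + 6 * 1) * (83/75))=208/25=8.32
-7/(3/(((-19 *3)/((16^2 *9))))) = 133/2304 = 0.06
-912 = -912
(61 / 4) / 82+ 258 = 84685 / 328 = 258.19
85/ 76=1.12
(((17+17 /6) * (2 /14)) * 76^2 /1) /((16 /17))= 104329 /6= 17388.17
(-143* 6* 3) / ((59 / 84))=-216216 / 59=-3664.68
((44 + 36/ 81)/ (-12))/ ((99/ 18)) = -200/ 297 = -0.67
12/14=6/7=0.86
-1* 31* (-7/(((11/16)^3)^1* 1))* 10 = 6677.93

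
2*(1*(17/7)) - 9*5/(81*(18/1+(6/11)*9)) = 10961/2268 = 4.83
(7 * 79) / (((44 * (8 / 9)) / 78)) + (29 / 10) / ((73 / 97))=71095139 / 64240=1106.71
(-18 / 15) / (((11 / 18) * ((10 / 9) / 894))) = -1579.94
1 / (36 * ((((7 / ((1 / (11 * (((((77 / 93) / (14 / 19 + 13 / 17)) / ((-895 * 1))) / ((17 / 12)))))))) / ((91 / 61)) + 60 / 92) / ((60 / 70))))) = 4023441175 / 106414117278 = 0.04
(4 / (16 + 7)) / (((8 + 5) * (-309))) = -4 / 92391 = -0.00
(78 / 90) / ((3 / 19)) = 247 / 45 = 5.49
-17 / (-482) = 17 / 482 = 0.04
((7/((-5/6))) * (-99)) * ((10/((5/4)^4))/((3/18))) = 12773376/625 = 20437.40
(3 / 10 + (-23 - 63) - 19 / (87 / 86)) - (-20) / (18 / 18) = -73499 / 870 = -84.48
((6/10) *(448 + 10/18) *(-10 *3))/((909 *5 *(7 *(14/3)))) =-4037/74235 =-0.05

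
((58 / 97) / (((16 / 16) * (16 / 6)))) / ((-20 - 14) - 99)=-0.00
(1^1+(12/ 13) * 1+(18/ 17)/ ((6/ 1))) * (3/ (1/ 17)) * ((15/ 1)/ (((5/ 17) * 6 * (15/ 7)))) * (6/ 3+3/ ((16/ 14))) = 127687/ 65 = 1964.42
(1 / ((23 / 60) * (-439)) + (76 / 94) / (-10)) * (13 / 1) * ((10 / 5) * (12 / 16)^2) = -24095331 / 18982360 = -1.27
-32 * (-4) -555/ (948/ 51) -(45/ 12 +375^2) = -140530.61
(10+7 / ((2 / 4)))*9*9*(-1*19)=-36936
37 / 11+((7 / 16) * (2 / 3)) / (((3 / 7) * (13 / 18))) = 2463 / 572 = 4.31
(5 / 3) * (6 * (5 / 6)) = 25 / 3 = 8.33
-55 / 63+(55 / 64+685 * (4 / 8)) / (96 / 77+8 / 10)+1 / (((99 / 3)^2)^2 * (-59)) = 4122203685436891 / 24700855931136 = 166.89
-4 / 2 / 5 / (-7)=2 / 35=0.06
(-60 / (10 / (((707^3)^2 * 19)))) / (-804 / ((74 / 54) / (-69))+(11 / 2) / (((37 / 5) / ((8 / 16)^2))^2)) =-623698587604927085095488 / 1773457043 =-351685195909719.64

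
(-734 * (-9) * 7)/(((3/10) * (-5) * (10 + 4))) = -2202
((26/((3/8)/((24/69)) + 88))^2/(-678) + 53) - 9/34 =19755181994395/374611147926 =52.74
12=12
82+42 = 124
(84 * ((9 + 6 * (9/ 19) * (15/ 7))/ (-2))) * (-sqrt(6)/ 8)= 6021 * sqrt(6)/ 76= 194.06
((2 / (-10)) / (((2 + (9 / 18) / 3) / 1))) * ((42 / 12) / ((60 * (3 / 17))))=-119 / 3900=-0.03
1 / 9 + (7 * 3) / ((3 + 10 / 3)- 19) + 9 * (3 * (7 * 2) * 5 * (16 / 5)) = 6046.45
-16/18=-8/9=-0.89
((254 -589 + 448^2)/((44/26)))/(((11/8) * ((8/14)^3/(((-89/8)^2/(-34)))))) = -7076980783691/4212736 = -1679901.32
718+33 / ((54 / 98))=7001 / 9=777.89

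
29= 29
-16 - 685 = -701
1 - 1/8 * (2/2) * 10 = -1/4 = -0.25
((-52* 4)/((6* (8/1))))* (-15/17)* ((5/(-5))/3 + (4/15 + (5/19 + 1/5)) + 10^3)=3706469/969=3825.05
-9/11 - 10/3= -137/33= -4.15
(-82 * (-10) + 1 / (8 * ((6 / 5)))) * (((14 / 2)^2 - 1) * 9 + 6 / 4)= 11376485 / 32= 355515.16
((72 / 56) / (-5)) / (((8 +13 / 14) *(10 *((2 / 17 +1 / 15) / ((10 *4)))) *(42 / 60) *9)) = -816 / 8225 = -0.10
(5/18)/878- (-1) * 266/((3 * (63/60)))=148285/1756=84.44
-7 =-7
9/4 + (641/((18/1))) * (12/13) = 35.12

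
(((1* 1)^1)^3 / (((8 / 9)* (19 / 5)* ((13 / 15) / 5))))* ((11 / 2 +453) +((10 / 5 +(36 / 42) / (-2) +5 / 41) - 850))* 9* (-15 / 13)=101945638125 / 14744912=6913.95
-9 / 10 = -0.90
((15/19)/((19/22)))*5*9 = 14850/361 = 41.14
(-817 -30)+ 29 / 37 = -31310 / 37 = -846.22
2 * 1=2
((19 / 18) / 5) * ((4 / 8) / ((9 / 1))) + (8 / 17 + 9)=261143 / 27540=9.48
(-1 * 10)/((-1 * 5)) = 2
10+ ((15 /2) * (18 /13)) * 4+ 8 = 774 /13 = 59.54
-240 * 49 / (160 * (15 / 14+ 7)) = -1029 / 113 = -9.11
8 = 8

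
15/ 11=1.36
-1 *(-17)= 17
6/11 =0.55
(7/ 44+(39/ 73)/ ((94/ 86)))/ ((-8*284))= -97805/ 342990208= -0.00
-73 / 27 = -2.70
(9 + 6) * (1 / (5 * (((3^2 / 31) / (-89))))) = -2759 / 3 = -919.67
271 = 271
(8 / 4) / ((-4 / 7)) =-7 / 2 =-3.50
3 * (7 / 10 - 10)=-279 / 10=-27.90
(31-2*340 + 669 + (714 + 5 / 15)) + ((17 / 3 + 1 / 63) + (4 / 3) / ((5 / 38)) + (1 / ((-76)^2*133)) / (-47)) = 1218812364451 / 1624759920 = 750.15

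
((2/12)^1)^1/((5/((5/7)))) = 1/42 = 0.02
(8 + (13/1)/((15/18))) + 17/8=1029/40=25.72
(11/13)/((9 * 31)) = 11/3627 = 0.00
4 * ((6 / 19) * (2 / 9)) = 16 / 57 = 0.28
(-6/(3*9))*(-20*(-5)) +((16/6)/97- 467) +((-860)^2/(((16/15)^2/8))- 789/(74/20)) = 335905209227/64602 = 5199610.06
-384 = -384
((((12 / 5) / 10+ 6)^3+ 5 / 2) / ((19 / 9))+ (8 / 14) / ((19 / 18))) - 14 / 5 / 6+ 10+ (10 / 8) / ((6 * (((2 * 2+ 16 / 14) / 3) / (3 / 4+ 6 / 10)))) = 126.51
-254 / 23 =-11.04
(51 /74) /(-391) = -3 /1702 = -0.00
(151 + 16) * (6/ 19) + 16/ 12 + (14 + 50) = 6730/ 57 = 118.07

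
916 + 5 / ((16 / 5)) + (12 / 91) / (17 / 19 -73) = 917.56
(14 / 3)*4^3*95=85120 / 3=28373.33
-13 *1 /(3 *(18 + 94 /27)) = -117 /580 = -0.20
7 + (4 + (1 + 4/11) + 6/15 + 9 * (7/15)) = 933/55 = 16.96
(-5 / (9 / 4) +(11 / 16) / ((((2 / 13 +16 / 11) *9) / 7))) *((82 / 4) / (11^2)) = -855383 / 2671680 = -0.32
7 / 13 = 0.54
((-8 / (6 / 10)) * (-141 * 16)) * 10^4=300800000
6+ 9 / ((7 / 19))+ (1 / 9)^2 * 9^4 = 780 / 7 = 111.43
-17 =-17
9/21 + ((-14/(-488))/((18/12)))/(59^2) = 3822187/8918322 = 0.43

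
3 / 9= 1 / 3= 0.33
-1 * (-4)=4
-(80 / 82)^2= -1600 / 1681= -0.95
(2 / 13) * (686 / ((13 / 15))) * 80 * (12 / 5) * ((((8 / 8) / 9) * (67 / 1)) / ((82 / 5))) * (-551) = -40520099200 / 6929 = -5847900.01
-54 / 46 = -27 / 23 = -1.17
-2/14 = -0.14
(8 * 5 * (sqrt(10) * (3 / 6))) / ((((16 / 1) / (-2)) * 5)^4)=sqrt(10) / 128000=0.00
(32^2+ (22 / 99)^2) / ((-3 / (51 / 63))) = -1410116 / 5103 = -276.33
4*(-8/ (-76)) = 8/ 19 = 0.42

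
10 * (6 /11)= 60 /11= 5.45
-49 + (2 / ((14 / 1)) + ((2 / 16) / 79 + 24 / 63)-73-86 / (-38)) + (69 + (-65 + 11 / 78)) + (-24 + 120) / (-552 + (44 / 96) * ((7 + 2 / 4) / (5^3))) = -27804118647775 / 241262322392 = -115.24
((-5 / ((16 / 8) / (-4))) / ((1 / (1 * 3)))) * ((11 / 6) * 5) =275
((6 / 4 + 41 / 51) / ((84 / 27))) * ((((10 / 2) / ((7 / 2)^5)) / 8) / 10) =705 / 8000132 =0.00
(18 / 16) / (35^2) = 0.00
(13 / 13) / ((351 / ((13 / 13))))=1 / 351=0.00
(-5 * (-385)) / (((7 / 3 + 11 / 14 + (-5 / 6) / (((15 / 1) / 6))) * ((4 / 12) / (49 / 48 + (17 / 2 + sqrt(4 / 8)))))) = 13475 * sqrt(2) / 13 + 6158075 / 312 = 21203.31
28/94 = 14/47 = 0.30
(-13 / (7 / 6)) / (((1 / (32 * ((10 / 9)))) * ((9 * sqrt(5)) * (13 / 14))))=-256 * sqrt(5) / 27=-21.20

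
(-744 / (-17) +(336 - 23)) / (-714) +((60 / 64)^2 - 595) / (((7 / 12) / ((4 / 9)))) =-44003975 / 97104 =-453.16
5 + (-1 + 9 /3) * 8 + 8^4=4117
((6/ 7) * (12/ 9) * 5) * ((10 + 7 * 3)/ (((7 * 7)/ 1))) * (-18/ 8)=-2790/ 343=-8.13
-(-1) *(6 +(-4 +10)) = 12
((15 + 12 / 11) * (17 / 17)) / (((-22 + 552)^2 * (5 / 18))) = 1593 / 7724750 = 0.00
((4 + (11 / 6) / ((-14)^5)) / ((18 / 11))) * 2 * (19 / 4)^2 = 51256734815 / 464679936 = 110.31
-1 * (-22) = 22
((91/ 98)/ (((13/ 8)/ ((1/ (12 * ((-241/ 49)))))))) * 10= -70/ 723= -0.10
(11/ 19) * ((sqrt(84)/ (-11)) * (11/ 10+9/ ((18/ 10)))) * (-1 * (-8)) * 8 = -3904 * sqrt(21)/ 95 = -188.32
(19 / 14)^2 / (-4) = -361 / 784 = -0.46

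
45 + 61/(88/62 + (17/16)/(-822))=50887677/578161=88.02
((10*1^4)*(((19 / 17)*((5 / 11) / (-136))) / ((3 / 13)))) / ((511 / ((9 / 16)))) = -18525 / 103966016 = -0.00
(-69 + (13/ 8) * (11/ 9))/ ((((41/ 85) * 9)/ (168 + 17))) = -75873125/ 26568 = -2855.81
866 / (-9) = -866 / 9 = -96.22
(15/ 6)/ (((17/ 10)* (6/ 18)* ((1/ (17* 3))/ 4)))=900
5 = 5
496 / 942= 248 / 471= 0.53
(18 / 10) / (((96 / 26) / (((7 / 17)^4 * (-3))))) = -280917 / 6681680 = -0.04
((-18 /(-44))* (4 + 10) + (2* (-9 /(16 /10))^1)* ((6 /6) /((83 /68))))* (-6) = 19116 /913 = 20.94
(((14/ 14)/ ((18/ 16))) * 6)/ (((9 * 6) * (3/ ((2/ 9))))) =16/ 2187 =0.01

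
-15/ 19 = -0.79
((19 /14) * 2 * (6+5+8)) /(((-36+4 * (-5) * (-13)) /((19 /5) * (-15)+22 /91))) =-1864565 /142688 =-13.07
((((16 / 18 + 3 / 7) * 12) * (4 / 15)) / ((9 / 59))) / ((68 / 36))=14.63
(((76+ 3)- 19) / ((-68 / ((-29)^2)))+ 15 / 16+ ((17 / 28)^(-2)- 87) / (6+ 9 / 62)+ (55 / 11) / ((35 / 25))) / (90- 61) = -9264767611 / 357634032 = -25.91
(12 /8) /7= 3 /14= 0.21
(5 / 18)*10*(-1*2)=-50 / 9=-5.56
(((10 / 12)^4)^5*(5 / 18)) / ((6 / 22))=5245208740234375 / 197432555763400704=0.03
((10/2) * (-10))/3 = -50/3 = -16.67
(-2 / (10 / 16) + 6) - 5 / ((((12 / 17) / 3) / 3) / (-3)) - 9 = 3701 / 20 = 185.05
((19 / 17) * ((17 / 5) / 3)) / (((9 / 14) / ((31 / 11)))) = 8246 / 1485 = 5.55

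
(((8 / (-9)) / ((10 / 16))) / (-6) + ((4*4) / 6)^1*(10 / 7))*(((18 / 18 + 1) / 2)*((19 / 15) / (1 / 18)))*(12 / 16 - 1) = -36328 / 1575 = -23.07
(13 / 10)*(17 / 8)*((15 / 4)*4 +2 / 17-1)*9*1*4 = 1404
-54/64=-27/32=-0.84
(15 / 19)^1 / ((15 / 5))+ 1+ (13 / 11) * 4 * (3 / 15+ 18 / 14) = 60616 / 7315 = 8.29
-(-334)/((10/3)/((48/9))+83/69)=184368/1009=182.72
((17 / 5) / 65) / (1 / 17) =289 / 325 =0.89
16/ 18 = 8/ 9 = 0.89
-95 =-95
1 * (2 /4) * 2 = 1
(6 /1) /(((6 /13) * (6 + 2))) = 13 /8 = 1.62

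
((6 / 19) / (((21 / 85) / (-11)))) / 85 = -0.17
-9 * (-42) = 378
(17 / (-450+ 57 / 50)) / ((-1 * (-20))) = -85 / 44886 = -0.00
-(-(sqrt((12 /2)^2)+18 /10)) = 39 /5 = 7.80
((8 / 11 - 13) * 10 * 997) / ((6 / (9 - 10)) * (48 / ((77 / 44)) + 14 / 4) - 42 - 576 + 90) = 69790 / 407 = 171.47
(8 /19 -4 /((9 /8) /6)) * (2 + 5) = -8344 /57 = -146.39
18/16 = 1.12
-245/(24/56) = -1715/3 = -571.67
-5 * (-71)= 355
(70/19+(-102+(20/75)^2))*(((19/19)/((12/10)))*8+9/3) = -12179884/12825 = -949.70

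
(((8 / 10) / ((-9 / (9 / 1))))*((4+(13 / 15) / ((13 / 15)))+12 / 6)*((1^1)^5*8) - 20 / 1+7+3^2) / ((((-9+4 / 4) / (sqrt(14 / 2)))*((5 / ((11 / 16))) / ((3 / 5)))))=2013*sqrt(7) / 4000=1.33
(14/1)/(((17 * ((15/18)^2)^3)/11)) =7185024/265625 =27.05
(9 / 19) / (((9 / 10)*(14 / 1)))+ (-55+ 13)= -5581 / 133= -41.96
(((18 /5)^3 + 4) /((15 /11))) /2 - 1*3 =29201 /1875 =15.57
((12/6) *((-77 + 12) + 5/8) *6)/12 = -515/8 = -64.38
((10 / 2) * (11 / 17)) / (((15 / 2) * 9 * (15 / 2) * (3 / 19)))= 836 / 20655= 0.04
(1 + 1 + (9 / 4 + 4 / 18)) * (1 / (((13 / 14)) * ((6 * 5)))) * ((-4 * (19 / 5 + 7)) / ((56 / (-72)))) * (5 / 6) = 483 / 65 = 7.43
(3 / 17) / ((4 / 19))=57 / 68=0.84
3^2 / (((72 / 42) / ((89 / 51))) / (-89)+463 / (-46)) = -22955058 / 25700113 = -0.89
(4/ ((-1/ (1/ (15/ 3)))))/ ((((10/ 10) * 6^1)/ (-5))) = 2/ 3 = 0.67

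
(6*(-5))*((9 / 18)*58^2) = -50460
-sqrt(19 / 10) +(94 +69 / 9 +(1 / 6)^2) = 100.32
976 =976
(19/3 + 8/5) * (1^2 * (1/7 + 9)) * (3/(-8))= -136/5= -27.20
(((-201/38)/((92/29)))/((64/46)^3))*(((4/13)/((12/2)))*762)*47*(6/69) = -800245923/8093696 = -98.87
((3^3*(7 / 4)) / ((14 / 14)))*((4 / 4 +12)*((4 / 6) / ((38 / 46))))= 18837 / 38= 495.71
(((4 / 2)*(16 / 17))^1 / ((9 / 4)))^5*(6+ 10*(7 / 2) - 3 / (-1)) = 1511828488192 / 83841135993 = 18.03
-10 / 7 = -1.43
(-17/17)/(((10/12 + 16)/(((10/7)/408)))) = -5/24038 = -0.00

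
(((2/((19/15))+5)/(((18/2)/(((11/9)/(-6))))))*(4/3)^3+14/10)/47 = 652613/29294865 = 0.02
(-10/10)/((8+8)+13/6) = -6/109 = -0.06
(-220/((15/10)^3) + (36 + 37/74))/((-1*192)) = 1549/10368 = 0.15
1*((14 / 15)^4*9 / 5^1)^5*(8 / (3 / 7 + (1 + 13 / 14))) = 16.14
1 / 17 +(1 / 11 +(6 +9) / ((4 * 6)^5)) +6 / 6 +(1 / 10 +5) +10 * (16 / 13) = 598697815399 / 32261898240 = 18.56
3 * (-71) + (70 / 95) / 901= -3646333 / 17119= -213.00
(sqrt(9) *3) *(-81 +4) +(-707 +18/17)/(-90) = -1048289/1530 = -685.16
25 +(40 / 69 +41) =4594 / 69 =66.58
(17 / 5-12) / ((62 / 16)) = -344 / 155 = -2.22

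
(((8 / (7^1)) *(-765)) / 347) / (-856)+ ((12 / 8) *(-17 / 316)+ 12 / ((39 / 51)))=33342743535 / 2135363048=15.61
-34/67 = -0.51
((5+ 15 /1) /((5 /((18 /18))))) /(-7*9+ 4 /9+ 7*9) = 9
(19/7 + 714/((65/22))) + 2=112101/455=246.38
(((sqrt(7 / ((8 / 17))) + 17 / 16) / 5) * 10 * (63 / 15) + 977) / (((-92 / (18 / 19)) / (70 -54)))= -354933 / 2185 -756 * sqrt(238) / 2185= -167.78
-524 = -524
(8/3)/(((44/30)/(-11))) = -20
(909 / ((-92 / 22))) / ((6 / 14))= -23331 / 46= -507.20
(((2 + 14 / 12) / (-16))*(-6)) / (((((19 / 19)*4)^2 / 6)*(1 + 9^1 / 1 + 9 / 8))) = 57 / 1424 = 0.04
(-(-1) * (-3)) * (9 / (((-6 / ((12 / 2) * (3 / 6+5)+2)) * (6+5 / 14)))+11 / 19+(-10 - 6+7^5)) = -50349.96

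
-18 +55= 37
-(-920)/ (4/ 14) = 3220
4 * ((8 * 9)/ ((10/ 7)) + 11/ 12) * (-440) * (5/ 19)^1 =-1354760/ 57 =-23767.72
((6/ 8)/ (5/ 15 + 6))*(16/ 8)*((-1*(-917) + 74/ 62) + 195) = 310581/ 1178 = 263.65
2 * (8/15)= 16/15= 1.07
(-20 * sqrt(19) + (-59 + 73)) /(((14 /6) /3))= 18 - 180 * sqrt(19) /7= -94.09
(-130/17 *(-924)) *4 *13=6246240/17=367425.88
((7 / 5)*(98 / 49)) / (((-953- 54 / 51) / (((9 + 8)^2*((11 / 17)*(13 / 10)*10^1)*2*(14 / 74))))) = -165308 / 61235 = -2.70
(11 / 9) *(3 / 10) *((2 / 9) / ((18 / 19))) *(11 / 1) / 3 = 2299 / 7290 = 0.32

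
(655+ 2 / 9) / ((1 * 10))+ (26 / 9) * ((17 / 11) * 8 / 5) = 72.67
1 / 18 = 0.06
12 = 12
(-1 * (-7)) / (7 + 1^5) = 7 / 8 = 0.88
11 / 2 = 5.50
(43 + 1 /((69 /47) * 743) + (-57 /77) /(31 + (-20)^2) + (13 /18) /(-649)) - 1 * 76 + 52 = 11442449922565 /602294866866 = 19.00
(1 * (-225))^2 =50625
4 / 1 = 4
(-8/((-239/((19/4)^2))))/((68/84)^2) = 159201/138142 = 1.15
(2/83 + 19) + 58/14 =13460/581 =23.17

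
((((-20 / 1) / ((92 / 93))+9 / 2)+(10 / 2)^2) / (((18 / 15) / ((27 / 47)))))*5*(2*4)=192150 / 1081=177.75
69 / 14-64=-827 / 14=-59.07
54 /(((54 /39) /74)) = 2886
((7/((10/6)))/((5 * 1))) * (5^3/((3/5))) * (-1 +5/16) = -1925/16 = -120.31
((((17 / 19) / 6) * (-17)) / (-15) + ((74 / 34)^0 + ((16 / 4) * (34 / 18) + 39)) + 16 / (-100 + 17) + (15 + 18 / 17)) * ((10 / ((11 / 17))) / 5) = 51144023 / 260205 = 196.55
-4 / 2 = -2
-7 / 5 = -1.40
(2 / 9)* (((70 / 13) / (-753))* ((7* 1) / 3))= -980 / 264303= -0.00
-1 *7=-7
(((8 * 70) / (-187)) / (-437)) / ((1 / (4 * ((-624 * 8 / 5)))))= -27.37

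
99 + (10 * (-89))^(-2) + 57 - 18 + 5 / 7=769129107 / 5544700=138.71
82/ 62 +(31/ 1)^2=29832/ 31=962.32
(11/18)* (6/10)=11/30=0.37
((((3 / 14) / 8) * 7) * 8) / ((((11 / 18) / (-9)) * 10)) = -243 / 110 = -2.21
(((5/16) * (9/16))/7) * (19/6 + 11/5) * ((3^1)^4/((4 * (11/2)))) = 5589/11264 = 0.50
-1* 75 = -75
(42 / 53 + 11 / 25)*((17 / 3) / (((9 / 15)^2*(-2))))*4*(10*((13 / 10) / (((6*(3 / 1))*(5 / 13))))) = -4691609 / 64395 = -72.86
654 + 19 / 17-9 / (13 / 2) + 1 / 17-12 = 141836 / 221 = 641.79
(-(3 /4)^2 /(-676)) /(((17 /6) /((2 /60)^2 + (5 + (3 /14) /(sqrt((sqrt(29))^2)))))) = 81 * sqrt(29) /37326016 + 13503 /9193600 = 0.00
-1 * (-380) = 380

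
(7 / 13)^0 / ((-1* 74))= -1 / 74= -0.01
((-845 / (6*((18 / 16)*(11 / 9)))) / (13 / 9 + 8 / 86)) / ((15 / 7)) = -29068 / 935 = -31.09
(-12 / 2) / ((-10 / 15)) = 9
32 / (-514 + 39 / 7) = -224 / 3559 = -0.06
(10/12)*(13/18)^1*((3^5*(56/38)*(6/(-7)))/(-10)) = 351/19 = 18.47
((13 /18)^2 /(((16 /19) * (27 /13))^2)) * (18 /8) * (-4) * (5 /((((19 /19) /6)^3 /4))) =-51552605 /7776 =-6629.71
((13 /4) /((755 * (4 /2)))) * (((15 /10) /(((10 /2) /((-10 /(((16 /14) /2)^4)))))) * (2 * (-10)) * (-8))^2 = 43620.77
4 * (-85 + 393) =1232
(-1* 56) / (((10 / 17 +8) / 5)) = -32.60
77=77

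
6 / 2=3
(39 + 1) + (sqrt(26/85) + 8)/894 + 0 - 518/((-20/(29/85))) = sqrt(2210)/75990 + 18558817/379950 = 48.85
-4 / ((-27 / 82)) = 12.15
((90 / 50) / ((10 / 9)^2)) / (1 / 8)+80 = 11458 / 125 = 91.66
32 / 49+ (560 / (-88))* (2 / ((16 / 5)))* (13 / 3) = -107251 / 6468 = -16.58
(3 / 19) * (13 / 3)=13 / 19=0.68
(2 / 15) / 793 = 2 / 11895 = 0.00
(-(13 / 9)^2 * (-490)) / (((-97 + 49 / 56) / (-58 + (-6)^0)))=12587120 / 20763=606.23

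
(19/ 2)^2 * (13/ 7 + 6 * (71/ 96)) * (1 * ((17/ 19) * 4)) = 227715/ 112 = 2033.17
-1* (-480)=480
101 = 101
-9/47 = -0.19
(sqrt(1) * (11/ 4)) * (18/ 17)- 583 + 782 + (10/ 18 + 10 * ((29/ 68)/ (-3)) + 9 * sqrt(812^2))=1148884/ 153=7509.05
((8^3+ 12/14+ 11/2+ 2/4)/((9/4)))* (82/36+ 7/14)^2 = 9080000/5103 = 1779.35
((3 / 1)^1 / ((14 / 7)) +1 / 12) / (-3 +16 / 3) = 19 / 28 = 0.68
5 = 5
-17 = -17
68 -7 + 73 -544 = -410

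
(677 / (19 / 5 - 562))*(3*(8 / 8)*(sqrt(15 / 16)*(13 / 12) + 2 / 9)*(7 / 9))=-308035*sqrt(15) / 401904 - 47390 / 75357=-3.60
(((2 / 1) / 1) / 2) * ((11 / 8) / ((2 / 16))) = 11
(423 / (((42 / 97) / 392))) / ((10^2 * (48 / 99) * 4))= 3159387 / 1600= 1974.62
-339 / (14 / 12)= -2034 / 7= -290.57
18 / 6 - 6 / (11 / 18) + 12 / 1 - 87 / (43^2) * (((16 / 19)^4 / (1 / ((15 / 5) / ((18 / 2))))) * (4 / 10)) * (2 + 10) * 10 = 12731433921 / 2650598819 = 4.80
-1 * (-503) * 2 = 1006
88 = 88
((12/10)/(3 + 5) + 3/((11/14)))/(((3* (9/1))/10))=97/66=1.47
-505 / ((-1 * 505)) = 1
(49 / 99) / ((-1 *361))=-49 / 35739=-0.00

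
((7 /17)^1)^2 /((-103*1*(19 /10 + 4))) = -490 /1756253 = -0.00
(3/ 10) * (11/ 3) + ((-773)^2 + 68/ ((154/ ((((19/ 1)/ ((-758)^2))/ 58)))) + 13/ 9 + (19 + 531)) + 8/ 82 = 1415741545735504789/ 2367137605140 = 598081.64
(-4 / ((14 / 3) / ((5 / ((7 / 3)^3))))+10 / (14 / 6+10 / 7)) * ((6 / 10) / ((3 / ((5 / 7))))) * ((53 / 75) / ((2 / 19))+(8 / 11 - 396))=-122179726 / 948395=-128.83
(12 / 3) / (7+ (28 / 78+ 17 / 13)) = 0.46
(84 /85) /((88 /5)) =21 /374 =0.06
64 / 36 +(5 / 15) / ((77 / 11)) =115 / 63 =1.83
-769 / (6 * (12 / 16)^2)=-6152 / 27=-227.85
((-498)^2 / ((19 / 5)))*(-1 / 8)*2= -310005 / 19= -16316.05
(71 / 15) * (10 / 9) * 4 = 568 / 27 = 21.04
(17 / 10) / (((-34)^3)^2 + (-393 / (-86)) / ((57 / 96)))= 13889 / 12621052141600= 0.00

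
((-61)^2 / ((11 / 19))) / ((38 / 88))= 14884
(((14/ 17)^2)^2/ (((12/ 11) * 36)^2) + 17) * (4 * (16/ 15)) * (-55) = -728706113036/ 182660427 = -3989.40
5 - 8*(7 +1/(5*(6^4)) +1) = -47791/810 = -59.00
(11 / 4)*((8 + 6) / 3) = 12.83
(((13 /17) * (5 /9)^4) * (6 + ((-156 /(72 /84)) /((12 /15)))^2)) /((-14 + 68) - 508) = -1682273125 /202551192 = -8.31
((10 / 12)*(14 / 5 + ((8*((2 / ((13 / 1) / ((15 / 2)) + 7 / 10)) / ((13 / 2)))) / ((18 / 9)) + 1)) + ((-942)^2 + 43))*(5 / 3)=25264579445 / 17082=1479017.65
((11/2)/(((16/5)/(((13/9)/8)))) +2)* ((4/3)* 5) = 26615/1728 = 15.40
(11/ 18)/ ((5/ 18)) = 11/ 5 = 2.20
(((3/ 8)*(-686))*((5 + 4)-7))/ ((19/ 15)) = -15435/ 38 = -406.18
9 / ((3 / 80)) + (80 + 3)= 323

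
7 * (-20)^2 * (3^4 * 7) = 1587600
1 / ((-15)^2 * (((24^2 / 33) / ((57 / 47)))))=209 / 676800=0.00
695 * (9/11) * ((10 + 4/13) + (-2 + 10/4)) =1757655/286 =6145.65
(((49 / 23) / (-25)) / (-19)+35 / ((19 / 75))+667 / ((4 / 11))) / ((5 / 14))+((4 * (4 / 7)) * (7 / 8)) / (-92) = 301679286 / 54625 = 5522.73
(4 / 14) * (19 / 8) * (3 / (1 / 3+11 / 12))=57 / 35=1.63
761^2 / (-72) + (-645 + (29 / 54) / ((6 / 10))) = -5629469 / 648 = -8687.45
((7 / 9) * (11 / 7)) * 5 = 55 / 9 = 6.11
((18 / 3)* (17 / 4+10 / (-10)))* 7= 273 / 2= 136.50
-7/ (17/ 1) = -7/ 17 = -0.41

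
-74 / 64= -37 / 32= -1.16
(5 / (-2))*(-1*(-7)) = -35 / 2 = -17.50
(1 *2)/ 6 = 0.33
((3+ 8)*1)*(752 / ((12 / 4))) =8272 / 3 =2757.33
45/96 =15/32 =0.47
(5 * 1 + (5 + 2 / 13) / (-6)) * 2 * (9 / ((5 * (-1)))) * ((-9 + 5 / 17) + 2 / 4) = 15903 / 130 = 122.33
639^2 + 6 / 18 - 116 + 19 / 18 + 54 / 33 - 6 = 80824001 / 198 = 408202.03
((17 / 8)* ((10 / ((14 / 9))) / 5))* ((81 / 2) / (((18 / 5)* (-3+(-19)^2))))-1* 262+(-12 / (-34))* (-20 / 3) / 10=-357378891 / 1363264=-262.15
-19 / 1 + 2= -17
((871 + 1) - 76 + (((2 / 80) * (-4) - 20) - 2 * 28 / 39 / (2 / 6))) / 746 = 100307 / 96980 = 1.03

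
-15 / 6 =-5 / 2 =-2.50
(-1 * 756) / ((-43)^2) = -756 / 1849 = -0.41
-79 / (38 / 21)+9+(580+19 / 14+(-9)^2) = 83484 / 133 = 627.70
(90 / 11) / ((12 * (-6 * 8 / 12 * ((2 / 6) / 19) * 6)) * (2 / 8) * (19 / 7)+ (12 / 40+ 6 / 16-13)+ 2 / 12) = -75600 / 144023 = -0.52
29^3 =24389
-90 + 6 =-84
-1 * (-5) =5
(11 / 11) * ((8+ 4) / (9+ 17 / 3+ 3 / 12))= 144 / 179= 0.80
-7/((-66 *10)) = 0.01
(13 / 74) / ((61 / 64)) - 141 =-317821 / 2257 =-140.82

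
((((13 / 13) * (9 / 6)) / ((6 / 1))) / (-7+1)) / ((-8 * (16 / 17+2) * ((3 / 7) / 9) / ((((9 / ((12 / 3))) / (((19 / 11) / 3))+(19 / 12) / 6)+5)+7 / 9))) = 0.37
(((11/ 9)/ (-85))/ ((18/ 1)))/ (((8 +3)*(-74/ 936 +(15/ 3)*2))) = -26/ 3551895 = -0.00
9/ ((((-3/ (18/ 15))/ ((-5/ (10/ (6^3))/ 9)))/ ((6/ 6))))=43.20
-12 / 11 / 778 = -6 / 4279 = -0.00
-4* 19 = -76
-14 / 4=-7 / 2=-3.50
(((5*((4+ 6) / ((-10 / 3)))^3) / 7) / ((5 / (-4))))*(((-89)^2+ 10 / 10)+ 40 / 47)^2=14975538754608 / 15463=968475635.69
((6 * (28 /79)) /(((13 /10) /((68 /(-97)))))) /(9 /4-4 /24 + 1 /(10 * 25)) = -171360000 /311907089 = -0.55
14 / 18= 7 / 9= 0.78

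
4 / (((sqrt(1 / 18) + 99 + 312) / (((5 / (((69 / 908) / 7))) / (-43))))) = -313477920 / 3007130653 + 127120 * sqrt(2) / 3007130653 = -0.10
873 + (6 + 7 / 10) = 8797 / 10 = 879.70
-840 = -840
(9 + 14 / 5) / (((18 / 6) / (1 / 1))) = 59 / 15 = 3.93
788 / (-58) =-394 / 29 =-13.59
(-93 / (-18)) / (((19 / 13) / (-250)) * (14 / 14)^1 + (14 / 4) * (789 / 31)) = 1561625 / 26922858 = 0.06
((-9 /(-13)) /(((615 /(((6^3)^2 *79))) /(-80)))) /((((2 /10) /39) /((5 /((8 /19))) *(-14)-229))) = 1048911793920 /41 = 25583214485.85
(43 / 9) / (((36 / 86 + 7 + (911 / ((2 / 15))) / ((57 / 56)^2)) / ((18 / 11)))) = 4004934 / 3382079767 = 0.00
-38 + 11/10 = -369/10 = -36.90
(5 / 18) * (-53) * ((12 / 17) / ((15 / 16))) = -1696 / 153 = -11.08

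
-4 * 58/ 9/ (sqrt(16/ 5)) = -58 * sqrt(5)/ 9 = -14.41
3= 3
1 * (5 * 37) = 185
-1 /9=-0.11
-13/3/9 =-13/27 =-0.48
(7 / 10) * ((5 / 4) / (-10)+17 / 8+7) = 63 / 10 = 6.30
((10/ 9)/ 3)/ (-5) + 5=133/ 27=4.93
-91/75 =-1.21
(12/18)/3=2/9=0.22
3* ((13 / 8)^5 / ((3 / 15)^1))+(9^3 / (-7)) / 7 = 249012483 / 1605632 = 155.09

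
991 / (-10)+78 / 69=-22533 / 230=-97.97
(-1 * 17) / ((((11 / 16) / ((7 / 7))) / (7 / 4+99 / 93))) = -23732 / 341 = -69.60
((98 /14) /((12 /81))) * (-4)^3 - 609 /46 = -139713 /46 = -3037.24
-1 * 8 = -8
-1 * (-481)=481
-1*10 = -10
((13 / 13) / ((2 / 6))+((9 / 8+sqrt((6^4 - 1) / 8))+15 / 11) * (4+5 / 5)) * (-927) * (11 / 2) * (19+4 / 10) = -989109 * sqrt(2590) / 8 - 122199921 / 80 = -7819721.18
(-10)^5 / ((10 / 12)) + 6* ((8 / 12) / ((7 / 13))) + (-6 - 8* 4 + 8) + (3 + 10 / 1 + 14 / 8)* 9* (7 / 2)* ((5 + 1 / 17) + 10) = -13450078 / 119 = -113025.87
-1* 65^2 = -4225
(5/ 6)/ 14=5/ 84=0.06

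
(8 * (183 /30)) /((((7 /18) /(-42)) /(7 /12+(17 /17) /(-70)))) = -524844 /175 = -2999.11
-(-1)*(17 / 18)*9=17 / 2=8.50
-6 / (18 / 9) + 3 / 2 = -3 / 2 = -1.50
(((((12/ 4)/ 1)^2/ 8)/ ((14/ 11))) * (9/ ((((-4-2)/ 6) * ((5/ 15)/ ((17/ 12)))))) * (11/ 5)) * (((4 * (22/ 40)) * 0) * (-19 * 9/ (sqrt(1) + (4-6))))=0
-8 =-8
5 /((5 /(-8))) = -8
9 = 9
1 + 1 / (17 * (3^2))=154 / 153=1.01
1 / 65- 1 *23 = -1494 / 65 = -22.98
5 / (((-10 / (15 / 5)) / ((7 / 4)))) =-2.62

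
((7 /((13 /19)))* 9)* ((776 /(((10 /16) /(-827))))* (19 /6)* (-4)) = 77841950592 /65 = 1197568470.65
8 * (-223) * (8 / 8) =-1784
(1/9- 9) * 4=-320/9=-35.56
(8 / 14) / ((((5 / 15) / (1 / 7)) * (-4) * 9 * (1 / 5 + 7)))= -5 / 5292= -0.00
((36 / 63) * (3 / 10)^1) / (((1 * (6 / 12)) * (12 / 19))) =19 / 35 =0.54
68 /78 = 34 /39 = 0.87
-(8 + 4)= -12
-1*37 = -37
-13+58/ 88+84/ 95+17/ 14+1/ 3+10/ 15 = -270433/ 29260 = -9.24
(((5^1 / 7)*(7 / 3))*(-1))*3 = -5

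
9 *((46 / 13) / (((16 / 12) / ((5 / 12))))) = 1035 / 104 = 9.95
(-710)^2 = 504100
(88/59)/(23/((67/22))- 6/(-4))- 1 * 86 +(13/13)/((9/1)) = -55215163/644103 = -85.72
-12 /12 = -1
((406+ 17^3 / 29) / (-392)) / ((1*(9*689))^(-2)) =-641655215487 / 11368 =-56443984.47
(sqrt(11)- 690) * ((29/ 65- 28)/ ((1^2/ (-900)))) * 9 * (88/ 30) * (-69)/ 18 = 22511150640/ 13- 32624856 * sqrt(11)/ 13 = 1723303556.45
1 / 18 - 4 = -3.94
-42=-42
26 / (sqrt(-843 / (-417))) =26 * sqrt(39059) / 281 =18.29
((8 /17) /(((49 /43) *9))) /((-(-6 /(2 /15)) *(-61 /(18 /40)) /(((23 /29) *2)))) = -0.00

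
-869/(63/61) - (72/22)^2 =-6495737/7623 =-852.12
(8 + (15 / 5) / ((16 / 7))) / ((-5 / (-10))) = 149 / 8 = 18.62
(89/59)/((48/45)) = 1335/944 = 1.41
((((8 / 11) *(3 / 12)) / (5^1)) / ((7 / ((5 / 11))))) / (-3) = -2 / 2541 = -0.00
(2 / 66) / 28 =1 / 924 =0.00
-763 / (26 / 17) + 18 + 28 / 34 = -212187 / 442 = -480.06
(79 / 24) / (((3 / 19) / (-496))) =-93062 / 9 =-10340.22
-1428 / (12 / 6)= -714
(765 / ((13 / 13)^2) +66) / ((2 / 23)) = 19113 / 2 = 9556.50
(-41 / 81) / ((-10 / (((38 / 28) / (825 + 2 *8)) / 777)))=779 / 7410202380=0.00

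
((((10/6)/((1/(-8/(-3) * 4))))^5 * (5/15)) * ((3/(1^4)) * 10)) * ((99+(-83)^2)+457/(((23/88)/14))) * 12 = 6705453462140.14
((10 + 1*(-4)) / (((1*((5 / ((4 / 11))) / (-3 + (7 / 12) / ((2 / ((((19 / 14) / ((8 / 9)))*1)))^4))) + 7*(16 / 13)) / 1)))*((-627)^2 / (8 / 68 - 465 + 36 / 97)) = -101911983610181778891 / 74417073241301896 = -1369.47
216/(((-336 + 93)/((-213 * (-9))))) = -1704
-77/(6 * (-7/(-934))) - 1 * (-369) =-4030/3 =-1343.33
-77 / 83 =-0.93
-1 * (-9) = 9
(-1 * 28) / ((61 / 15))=-420 / 61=-6.89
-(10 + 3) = -13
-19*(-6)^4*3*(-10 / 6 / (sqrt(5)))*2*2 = 98496*sqrt(5) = 220243.75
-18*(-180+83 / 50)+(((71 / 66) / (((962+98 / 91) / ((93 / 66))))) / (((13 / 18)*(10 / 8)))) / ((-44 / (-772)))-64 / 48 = 80208173729 / 24996180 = 3208.82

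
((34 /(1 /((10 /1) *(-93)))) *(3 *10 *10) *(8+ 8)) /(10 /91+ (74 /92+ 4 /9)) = -336353472000 /3011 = -111708227.17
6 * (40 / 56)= 30 / 7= 4.29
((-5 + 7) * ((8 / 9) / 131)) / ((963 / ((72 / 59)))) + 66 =491239910 / 7443027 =66.00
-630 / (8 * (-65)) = 63 / 52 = 1.21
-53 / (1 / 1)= -53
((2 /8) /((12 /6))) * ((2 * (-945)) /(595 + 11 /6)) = -2835 /7162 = -0.40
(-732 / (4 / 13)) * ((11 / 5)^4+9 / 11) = -396522204 / 6875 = -57675.96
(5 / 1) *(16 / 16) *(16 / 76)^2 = 80 / 361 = 0.22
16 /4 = 4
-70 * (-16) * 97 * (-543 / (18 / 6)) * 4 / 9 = -8739484.44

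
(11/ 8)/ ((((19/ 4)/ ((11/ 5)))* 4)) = 121/ 760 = 0.16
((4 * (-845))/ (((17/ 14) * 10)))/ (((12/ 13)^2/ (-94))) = 9396569/ 306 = 30707.74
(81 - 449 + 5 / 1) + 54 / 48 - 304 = -5327 / 8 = -665.88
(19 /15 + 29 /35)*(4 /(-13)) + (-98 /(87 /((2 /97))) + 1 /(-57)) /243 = -762138721 /1181873511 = -0.64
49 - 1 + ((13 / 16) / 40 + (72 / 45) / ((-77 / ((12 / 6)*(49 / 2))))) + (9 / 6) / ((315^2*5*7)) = 76610465579 / 1629936000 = 47.00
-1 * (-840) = 840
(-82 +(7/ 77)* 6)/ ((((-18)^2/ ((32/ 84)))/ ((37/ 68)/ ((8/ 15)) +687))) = -332696/ 5049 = -65.89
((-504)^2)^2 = 64524128256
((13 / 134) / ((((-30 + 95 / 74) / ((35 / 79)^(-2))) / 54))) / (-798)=27017289 / 23196446875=0.00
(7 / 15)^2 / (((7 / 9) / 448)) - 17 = 108.44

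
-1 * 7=-7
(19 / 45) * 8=152 / 45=3.38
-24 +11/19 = -445/19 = -23.42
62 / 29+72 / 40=571 / 145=3.94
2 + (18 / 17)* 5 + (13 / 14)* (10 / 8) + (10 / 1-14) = 4241 / 952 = 4.45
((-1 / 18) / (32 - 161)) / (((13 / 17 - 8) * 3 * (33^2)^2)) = -17 / 1016118459378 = -0.00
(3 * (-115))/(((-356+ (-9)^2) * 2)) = 69/110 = 0.63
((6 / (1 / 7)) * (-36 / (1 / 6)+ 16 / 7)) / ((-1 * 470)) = 4488 / 235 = 19.10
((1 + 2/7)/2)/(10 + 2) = 3/56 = 0.05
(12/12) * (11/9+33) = 308/9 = 34.22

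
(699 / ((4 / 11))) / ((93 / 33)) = 84579 / 124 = 682.09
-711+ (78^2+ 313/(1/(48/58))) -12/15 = 816529/145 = 5631.23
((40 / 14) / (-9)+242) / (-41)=-15226 / 2583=-5.89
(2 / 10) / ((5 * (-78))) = -1 / 1950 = -0.00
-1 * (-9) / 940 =9 / 940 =0.01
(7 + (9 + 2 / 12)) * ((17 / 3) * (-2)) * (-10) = 16490 / 9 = 1832.22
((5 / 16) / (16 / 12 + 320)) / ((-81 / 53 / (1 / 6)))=-265 / 2498688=-0.00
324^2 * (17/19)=1784592/19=93925.89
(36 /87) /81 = 4 /783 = 0.01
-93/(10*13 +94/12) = -558/827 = -0.67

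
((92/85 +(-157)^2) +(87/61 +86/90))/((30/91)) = 104687058749/1399950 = 74779.14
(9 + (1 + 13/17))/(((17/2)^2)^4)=46848/118587876497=0.00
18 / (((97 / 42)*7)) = 108 / 97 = 1.11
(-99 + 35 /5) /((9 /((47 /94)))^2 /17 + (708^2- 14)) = -782 /4260787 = -0.00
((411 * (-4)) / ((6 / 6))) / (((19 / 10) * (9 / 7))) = -38360 / 57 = -672.98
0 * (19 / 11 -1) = 0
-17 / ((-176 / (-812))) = -78.43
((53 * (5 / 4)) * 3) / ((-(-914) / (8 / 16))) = 795 / 7312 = 0.11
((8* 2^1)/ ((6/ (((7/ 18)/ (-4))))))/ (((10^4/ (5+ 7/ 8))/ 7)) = -2303/ 2160000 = -0.00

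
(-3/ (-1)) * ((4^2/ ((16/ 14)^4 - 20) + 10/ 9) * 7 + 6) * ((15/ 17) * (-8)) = -30263680/ 186677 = -162.12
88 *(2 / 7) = 176 / 7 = 25.14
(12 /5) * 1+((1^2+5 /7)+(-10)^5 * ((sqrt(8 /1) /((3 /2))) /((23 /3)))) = 144 /35 - 400000 * sqrt(2) /23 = -24590.90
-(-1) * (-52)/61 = -52/61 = -0.85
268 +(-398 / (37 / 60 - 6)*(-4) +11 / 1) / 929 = 80325989 / 300067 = 267.69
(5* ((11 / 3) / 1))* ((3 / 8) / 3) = 55 / 24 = 2.29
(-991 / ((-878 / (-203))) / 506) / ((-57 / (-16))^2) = -0.04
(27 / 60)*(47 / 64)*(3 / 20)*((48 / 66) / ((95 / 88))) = 1269 / 38000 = 0.03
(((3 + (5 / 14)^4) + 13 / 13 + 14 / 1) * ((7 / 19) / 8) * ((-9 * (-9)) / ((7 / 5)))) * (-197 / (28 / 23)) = -66845548485 / 8605184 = -7768.06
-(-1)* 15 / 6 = 2.50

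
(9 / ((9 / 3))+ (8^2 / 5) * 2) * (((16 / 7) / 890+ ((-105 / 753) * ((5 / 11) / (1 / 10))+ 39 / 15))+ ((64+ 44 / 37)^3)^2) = 22015656005575658992345729989 / 10030258393863925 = 2194924112727.13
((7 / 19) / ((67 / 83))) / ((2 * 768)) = 581 / 1955328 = 0.00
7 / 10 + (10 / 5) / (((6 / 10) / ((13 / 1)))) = 1321 / 30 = 44.03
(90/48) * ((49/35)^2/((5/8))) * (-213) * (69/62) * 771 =-1074654.12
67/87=0.77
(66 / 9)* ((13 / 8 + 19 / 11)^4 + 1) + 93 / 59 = 451126412251 / 482482176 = 935.01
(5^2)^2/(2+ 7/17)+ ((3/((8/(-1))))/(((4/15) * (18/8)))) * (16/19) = 201465/779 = 258.62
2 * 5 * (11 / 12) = 55 / 6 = 9.17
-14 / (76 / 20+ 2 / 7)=-490 / 143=-3.43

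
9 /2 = 4.50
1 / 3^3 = 1 / 27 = 0.04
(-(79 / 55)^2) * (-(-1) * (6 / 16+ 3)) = -168507 / 24200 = -6.96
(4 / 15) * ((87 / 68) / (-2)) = -0.17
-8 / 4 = -2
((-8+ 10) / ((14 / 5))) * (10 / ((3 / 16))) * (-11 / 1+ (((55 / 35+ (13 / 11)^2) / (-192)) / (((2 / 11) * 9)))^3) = -23992325948108675 / 57254409805824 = -419.05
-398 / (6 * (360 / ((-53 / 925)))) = 10547 / 999000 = 0.01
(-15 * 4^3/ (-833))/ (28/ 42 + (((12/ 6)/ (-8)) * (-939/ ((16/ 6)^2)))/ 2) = 1474560/ 21972041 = 0.07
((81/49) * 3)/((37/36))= 8748/1813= 4.83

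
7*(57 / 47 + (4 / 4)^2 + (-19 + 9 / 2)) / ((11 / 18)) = -6615 / 47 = -140.74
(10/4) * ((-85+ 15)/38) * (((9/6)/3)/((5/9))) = -315/76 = -4.14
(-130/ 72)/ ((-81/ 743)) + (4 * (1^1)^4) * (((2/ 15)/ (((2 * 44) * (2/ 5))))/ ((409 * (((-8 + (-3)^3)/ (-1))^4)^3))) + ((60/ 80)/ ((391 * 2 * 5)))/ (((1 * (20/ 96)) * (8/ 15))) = 574231106763904621472998426927/ 34667841161179276681640625000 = 16.56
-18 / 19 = -0.95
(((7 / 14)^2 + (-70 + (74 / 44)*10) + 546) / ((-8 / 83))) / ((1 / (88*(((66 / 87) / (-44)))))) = 1800685 / 232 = 7761.57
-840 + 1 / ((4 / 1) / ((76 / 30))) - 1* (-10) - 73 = -27071 / 30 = -902.37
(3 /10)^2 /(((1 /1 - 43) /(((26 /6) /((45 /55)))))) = -143 /12600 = -0.01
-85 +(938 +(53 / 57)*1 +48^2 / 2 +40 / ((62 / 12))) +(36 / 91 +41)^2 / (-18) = 168432558167 / 87795162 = 1918.47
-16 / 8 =-2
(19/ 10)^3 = 6.86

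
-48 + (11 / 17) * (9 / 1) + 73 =524 / 17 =30.82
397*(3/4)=1191/4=297.75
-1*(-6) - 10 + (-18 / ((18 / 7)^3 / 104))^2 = 12117.74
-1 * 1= -1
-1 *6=-6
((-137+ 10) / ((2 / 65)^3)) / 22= -34877375 / 176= -198166.90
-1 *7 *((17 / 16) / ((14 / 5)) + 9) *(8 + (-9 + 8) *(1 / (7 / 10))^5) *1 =-9049007 / 67228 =-134.60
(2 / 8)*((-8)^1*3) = -6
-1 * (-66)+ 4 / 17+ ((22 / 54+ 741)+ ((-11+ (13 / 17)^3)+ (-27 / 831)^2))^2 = 55342298549890034790575599 / 103595319186014459241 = 534216.21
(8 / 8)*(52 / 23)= 2.26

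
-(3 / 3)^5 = -1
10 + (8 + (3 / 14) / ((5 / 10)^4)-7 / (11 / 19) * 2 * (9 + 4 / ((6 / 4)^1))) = -60220 / 231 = -260.69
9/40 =0.22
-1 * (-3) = 3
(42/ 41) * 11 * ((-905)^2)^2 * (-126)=-39048723149782500/ 41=-952407881702012.20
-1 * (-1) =1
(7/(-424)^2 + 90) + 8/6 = 49258645/539328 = 91.33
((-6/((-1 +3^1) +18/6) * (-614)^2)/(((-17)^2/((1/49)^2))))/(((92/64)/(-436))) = 15779544576/79797235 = 197.75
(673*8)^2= 28987456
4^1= 4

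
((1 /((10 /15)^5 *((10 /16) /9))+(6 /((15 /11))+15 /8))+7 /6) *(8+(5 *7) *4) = 103711 /6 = 17285.17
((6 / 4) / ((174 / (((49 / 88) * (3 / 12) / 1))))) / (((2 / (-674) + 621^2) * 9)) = 16513 / 47759113847808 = 0.00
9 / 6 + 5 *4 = 21.50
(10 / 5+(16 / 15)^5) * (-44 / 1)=-112962344 / 759375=-148.76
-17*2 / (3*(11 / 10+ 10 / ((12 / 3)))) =-85 / 27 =-3.15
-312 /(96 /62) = -403 /2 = -201.50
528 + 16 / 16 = 529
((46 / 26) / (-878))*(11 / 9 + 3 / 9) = -161 / 51363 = -0.00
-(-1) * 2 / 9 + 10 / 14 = 59 / 63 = 0.94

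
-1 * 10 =-10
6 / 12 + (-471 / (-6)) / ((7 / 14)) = 315 / 2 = 157.50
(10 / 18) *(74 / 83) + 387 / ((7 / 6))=1737124 / 5229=332.21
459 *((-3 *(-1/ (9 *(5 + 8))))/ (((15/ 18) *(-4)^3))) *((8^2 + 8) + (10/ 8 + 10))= -152847/ 8320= -18.37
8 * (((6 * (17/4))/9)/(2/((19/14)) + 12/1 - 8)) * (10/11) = 1615/429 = 3.76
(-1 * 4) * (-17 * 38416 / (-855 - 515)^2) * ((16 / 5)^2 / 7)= 23883776 / 11730625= 2.04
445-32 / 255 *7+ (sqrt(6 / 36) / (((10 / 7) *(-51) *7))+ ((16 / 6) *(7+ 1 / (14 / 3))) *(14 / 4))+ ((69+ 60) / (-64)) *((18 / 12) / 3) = 16660993 / 32640-sqrt(6) / 3060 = 510.45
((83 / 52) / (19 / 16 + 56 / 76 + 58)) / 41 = 6308 / 9709661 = 0.00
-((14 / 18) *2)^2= -196 / 81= -2.42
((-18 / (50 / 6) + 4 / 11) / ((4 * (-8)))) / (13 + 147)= 0.00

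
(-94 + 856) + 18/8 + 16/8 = 3065/4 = 766.25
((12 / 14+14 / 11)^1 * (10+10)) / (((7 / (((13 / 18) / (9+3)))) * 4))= 2665 / 29106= 0.09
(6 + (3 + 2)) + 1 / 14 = 155 / 14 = 11.07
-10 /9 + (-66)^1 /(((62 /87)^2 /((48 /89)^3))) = -131079773018 /6097276881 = -21.50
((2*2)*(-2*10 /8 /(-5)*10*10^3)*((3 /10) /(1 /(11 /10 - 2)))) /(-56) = 675 /7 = 96.43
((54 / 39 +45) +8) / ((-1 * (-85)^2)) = -707 / 93925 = -0.01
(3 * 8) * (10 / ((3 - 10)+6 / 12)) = -480 / 13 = -36.92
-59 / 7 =-8.43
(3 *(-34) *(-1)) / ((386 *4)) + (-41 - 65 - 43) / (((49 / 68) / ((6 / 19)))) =-46883943 / 718732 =-65.23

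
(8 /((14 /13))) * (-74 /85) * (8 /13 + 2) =-592 /35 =-16.91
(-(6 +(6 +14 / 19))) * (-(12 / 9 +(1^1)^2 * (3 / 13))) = 14762 / 741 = 19.92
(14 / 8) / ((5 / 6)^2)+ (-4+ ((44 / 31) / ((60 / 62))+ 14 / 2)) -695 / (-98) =103477 / 7350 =14.08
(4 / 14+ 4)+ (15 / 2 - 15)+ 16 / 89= -3781 / 1246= -3.03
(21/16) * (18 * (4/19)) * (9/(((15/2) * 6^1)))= 189/190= 0.99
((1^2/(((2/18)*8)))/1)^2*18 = 729/32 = 22.78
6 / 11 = 0.55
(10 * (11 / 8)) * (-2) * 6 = -165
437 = 437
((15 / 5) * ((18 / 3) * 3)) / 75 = 18 / 25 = 0.72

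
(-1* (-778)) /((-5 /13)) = -10114 /5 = -2022.80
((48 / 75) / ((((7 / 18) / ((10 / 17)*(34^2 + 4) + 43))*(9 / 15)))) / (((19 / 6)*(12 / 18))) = 560736 / 595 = 942.41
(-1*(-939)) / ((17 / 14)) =773.29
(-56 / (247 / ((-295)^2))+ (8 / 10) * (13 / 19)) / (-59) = 24366324 / 72865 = 334.40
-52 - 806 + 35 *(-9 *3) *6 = -6528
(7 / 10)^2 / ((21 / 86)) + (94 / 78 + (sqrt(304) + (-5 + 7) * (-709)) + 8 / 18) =-8273911 / 5850 + 4 * sqrt(19) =-1396.91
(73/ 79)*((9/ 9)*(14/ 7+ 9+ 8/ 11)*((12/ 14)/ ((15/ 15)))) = 56502/ 6083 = 9.29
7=7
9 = 9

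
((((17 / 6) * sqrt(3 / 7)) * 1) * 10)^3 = 614125 * sqrt(21) / 441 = 6381.57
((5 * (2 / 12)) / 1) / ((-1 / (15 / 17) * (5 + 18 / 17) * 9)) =-25 / 1854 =-0.01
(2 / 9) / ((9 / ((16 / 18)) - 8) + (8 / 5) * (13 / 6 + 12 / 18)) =80 / 2397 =0.03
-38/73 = -0.52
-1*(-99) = 99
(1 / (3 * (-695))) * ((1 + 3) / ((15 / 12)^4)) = -1024 / 1303125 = -0.00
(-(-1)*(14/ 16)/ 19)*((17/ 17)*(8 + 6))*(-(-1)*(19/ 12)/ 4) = 49/ 192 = 0.26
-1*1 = -1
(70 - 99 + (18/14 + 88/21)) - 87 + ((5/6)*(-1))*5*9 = -6217/42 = -148.02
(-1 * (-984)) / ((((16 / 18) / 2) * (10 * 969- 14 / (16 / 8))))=2214 / 9683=0.23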